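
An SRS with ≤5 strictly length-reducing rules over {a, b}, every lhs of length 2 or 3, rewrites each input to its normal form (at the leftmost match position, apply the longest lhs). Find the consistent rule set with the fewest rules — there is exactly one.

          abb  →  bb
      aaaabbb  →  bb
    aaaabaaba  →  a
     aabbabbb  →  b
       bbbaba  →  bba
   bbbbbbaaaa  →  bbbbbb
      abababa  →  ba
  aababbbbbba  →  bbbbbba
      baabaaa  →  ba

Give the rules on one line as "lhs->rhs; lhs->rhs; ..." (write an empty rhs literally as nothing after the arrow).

  | abb => bb
  | aaaabbb => aabbb => bb
  | aaaabaaba => aabaaba => aaba => a
  | aabbabbb => babbb => aabb => b

aa->; aab->; ab->b; bab->aa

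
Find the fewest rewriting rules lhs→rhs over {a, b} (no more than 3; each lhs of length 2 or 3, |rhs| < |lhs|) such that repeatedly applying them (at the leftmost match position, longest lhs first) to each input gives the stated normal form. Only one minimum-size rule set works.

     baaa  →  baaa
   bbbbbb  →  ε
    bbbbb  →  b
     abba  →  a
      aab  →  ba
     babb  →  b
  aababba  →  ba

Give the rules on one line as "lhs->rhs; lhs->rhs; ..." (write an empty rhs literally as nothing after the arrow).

  | baaa
  | bbbbbb => bbbb => bb => ε
  | bbbbb => bbb => b
  | abba => bba => a

aab->ba; ab->b; bb->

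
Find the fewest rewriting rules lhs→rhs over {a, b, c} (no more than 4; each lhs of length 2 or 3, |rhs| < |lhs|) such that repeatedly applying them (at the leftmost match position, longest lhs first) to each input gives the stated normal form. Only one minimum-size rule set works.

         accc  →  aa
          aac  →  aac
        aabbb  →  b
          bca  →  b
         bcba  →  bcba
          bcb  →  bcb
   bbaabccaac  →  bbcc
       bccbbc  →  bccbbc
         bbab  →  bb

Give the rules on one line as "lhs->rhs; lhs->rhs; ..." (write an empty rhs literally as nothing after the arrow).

  | accc => aa
  | aac
  | aabbb => abb => b
  | bca => b

ab->; aca->c; ca->; ccc->a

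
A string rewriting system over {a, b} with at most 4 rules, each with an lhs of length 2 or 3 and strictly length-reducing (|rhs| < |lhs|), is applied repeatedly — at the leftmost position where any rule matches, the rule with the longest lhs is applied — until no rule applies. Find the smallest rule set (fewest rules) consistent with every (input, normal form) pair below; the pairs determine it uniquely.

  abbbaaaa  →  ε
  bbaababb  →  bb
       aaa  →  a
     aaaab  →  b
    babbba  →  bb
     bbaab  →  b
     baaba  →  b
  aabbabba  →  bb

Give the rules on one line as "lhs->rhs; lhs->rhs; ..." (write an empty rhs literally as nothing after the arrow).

  | abbbaaaa => abbaaa => abaa => ba => ε
  | bbaababb => bababb => babb => bb
  | aaa => a
  | aaaab => aab => b

aa->; aba->b; ba->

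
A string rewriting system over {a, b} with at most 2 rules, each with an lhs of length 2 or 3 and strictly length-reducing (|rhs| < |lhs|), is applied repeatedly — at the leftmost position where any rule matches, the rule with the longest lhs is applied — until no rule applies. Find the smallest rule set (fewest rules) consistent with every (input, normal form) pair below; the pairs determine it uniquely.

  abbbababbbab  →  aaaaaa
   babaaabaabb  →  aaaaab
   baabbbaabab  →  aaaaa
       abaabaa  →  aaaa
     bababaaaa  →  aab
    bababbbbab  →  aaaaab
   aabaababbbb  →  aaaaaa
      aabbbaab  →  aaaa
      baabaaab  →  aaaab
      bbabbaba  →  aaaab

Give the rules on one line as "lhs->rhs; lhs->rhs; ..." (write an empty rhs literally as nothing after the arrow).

  | abbbababbbab => aabababbbab => aabbabbbab => aaaabbbab => aaaaabab => aaaaabb => aaaaaa
  | babaaabaabb => bbaaabaabb => aaaabaabb => aaaababb => aaaabbb => aaaaab
  | baabbbaabab => babbbaabab => bbbbaabab => abbaabab => aaaabab => aaaabb => aaaaa
  | abaabaa => ababaa => abbaa => aaaa

ba->b; bb->a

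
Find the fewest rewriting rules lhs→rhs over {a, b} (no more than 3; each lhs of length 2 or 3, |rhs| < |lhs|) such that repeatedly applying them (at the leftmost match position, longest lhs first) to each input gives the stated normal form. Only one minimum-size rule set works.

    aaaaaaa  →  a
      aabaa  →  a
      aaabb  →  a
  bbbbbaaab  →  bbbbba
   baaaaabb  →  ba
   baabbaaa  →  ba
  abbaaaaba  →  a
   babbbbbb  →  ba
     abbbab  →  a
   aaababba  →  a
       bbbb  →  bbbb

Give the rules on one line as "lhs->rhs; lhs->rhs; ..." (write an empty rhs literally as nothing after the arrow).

  | aaaaaaa => aaaaaa => aaaaa => aaaa => aaa => aa => a
  | aabaa => abaa => aaa => aa => a
  | aaabb => aabb => abb => ab => a
  | bbbbbaaab => bbbbbaab => bbbbbab => bbbbba

aa->a; ab->a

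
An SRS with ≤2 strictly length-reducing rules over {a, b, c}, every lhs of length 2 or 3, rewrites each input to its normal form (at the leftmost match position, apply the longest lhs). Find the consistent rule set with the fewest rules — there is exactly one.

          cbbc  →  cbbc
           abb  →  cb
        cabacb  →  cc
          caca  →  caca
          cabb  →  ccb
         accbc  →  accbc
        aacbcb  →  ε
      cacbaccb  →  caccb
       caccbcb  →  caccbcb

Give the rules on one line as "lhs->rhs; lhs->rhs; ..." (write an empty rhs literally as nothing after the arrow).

  | cbbc
  | abb => cb
  | cabacb => ccacb => cc
  | caca

ab->c; acb->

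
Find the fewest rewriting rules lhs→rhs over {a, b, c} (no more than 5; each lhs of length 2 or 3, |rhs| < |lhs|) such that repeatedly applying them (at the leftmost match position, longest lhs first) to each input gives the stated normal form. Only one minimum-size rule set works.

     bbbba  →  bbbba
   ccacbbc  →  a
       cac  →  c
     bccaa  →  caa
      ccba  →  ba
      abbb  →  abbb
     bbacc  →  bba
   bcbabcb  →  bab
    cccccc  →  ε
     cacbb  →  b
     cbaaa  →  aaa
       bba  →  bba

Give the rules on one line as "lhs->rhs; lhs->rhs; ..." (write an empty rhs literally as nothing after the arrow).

bc->; cac->c; cb->; cc->

  | bbbba
  | ccacbbc => acbbc => abc => a
  | cac => c
  | bccaa => caa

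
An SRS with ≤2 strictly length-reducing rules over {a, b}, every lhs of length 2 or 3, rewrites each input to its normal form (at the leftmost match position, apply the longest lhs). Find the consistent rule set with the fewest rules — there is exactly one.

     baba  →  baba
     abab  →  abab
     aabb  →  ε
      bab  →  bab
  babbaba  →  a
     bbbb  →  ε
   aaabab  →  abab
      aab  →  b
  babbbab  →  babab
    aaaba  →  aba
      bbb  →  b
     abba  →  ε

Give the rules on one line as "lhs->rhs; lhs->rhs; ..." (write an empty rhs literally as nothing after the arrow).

aa->; bb->

  | baba
  | abab
  | aabb => bb => ε
  | bab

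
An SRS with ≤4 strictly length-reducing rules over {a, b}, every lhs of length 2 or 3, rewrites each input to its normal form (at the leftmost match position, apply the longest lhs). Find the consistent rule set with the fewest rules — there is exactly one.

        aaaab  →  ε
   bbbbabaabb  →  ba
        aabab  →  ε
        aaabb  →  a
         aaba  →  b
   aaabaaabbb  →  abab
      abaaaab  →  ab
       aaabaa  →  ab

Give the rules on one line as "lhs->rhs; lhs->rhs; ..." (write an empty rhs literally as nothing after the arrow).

aa->; aab->bb; bb->; bba->b

  | aaaab => aab => bb => ε
  | bbbbabaabb => bbabaabb => bbaabb => babb => ba
  | aabab => bbab => bb => ε
  | aaabb => abb => a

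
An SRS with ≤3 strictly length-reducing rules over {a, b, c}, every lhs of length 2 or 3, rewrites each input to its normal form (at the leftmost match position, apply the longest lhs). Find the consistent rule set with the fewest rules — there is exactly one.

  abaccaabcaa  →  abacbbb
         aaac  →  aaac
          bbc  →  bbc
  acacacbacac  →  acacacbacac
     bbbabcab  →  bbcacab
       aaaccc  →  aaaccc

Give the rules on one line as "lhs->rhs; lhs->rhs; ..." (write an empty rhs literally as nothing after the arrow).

  | abaccaabcaa => abacbbcaa => abacbbb
  | aaac
  | bbc
  | acacacbacac

bab->ca; caa->b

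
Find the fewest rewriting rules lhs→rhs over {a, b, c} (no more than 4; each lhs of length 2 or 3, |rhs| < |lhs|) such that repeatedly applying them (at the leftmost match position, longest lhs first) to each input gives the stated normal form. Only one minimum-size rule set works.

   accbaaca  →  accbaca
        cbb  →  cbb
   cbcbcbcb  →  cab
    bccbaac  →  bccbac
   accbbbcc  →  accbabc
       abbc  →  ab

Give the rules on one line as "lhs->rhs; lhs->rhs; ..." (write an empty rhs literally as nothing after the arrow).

aa->a; bbc->ab; bcb->ab

  | accbaaca => accbaca
  | cbb
  | cbcbcbcb => cabcbcb => caabcb => cabcb => caab => cab
  | bccbaac => bccbac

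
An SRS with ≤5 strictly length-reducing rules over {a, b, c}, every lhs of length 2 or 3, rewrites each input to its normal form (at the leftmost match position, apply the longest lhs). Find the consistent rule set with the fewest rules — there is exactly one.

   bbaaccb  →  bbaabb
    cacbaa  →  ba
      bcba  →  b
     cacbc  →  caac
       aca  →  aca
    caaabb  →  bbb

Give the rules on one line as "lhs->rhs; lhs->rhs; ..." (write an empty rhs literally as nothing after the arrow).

  | bbaaccb => bbaabb
  | cacbaa => caaaa => cca => ba
  | bcba => b
  | cacbc => caac

aaa->c; acb->aa; cba->; cc->b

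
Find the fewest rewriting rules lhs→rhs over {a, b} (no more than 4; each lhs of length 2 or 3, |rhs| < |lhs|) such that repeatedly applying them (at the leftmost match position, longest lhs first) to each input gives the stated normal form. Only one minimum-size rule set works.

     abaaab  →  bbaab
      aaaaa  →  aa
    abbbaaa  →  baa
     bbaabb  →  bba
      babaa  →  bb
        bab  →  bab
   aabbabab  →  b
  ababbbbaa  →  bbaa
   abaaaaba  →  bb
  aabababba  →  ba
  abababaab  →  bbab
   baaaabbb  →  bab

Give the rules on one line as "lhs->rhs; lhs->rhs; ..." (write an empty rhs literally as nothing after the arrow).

aaa->aa; aba->bb; abb->; bbb->ab

  | abaaab => bbaab
  | aaaaa => aaaa => aaa => aa
  | abbbaaa => baaa => baa
  | bbaabb => bba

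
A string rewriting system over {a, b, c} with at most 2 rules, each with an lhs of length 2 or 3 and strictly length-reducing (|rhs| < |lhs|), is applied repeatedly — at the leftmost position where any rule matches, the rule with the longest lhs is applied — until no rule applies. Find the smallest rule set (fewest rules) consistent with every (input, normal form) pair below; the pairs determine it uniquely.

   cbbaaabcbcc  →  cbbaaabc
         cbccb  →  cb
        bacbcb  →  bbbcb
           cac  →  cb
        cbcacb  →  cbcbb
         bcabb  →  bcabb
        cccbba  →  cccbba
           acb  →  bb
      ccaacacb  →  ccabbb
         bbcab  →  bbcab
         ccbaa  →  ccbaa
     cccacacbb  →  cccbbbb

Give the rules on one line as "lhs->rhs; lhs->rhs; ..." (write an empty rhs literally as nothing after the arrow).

ac->b; bcc->

  | cbbaaabcbcc => cbbaaabc
  | cbccb => cb
  | bacbcb => bbbcb
  | cac => cb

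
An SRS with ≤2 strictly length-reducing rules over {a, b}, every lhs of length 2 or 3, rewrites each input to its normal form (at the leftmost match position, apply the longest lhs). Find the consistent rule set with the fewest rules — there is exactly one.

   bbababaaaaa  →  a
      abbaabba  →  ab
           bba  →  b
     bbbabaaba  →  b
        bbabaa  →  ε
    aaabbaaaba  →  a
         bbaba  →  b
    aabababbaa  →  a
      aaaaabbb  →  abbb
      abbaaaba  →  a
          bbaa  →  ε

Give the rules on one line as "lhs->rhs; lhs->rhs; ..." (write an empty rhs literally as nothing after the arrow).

  | bbababaaaaa => bbabaaaaa => bbaaaaa => baaaa => aaa => aa => a
  | abbaabba => ababba => abba => ab
  | bba => b
  | bbbabaaba => bbbaaba => bbaba => bba => b

aa->a; ba->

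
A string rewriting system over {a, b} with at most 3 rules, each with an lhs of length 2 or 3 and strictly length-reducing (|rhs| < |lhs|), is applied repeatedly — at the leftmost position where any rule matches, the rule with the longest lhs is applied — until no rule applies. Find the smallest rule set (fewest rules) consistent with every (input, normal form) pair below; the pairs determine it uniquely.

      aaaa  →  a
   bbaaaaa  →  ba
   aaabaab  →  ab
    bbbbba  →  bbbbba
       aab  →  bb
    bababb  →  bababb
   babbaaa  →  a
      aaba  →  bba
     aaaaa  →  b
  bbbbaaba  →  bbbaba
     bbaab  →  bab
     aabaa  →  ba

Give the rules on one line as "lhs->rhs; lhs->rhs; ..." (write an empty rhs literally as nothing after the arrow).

  | aaaa => baa => a
  | bbaaaaa => baaaa => aaa => ba
  | aaabaab => babaab => baab => ab
  | bbbbba

aa->b; baa->a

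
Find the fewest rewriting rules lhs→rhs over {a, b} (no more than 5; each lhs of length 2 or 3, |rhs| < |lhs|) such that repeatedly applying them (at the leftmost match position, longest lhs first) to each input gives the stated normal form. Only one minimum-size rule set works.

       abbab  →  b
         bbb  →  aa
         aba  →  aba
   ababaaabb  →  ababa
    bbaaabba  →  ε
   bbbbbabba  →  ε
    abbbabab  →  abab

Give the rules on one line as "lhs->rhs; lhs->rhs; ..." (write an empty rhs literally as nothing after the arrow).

aaa->; baa->ba; bb->a; bbb->aa

  | abbab => aaab => b
  | bbb => aa
  | aba
  | ababaaabb => ababaabb => abababb => ababaa => ababa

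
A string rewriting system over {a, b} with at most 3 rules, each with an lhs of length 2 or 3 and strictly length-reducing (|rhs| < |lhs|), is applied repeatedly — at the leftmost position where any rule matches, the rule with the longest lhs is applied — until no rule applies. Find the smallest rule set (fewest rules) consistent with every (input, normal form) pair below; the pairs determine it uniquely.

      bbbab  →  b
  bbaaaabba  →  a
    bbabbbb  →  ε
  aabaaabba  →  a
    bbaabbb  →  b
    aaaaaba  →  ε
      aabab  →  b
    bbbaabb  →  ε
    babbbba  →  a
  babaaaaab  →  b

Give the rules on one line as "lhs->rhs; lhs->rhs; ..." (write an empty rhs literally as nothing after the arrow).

ab->b; ba->; bb->

  | bbbab => bab => b
  | bbaaaabba => aaaabba => aaabba => aabba => abba => bba => a
  | bbabbbb => abbbb => bbbb => bb => ε
  | aabaaabba => abaaabba => baaabba => aabba => abba => bba => a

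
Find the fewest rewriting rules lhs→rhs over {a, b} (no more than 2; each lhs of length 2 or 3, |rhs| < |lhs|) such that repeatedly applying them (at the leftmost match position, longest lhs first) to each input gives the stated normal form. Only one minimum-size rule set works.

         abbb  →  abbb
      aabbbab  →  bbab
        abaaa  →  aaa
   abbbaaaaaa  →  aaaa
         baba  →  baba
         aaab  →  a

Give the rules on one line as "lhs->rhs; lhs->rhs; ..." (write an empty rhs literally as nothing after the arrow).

  | abbb
  | aabbbab => bbab
  | abaaa => aaa
  | abbbaaaaaa => abbaaaaa => abaaaa => aaaa

aab->; baa->a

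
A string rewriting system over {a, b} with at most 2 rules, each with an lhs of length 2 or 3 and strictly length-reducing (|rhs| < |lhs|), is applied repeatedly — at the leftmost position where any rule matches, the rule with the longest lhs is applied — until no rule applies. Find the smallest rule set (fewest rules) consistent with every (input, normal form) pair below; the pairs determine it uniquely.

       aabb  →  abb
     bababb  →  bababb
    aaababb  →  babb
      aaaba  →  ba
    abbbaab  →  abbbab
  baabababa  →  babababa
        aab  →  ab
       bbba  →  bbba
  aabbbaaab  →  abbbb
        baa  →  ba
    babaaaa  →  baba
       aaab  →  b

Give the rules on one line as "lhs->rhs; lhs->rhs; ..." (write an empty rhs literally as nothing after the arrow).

  | aabb => abb
  | bababb
  | aaababb => babb
  | aaaba => ba

aa->a; aaa->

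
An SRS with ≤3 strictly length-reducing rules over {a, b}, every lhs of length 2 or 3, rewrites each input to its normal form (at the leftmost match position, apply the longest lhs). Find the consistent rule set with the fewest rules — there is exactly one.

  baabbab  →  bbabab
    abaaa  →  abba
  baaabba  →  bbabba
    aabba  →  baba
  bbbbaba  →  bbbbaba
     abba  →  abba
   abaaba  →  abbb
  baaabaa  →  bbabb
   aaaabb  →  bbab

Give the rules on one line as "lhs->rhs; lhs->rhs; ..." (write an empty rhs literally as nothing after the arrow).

aa->b; aab->ba

  | baabbab => bbabab
  | abaaa => abba
  | baaabba => bbabba
  | aabba => baba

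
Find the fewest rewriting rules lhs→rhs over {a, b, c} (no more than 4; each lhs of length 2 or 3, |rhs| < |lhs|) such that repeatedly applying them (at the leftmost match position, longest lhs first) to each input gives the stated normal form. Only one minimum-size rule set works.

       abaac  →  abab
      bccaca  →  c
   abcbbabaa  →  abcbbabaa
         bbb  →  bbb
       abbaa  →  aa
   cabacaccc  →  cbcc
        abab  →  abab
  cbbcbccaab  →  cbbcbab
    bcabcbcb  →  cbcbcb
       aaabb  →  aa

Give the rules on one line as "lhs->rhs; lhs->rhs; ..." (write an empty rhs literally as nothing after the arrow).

  | abaac => abab
  | bccaca => bca => c
  | abcbbabaa
  | bbb

abb->; ac->b; bca->c; cca->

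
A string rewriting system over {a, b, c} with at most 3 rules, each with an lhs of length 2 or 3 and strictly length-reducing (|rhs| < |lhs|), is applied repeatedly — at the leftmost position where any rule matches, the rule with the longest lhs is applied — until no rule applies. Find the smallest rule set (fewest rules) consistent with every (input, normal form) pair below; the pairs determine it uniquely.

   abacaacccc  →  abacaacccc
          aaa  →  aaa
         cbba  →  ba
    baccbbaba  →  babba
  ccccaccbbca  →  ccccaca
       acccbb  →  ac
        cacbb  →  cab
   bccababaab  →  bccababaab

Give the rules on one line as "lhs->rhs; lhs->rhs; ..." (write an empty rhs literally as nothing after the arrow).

  | abacaacccc
  | aaa
  | cbba => ba
  | baccbbaba => bacbaba => babba

cb->; cba->b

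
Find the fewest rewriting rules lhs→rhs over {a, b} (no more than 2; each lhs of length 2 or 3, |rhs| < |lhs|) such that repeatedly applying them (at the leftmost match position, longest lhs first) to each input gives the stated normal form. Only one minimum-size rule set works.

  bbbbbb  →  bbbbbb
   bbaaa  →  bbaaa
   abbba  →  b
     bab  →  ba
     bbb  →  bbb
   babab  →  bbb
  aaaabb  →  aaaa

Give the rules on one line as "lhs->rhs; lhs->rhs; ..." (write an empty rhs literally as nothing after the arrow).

  | bbbbbb
  | bbaaa
  | abbba => abba => aba => b
  | bab => ba

ab->a; aba->b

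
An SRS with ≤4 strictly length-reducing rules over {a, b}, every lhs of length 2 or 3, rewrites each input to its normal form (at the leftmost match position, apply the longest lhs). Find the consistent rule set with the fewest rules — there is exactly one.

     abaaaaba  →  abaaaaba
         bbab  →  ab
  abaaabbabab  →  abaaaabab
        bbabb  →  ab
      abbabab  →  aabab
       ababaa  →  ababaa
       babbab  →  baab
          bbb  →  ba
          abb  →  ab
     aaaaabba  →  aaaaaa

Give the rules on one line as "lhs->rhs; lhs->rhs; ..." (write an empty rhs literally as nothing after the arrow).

bb->b; bba->a; bbb->ba

  | abaaaaba
  | bbab => ab
  | abaaabbabab => abaaaabab
  | bbabb => abb => ab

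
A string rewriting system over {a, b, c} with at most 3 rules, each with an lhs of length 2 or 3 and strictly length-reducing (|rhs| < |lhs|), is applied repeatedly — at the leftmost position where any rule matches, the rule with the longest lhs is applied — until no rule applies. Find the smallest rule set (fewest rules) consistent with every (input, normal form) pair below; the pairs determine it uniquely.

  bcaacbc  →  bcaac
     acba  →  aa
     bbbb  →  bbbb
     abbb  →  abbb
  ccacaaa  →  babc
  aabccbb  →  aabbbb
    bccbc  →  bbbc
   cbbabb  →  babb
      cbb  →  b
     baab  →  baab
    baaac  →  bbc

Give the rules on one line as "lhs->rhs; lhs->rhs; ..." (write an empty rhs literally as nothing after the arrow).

  | bcaacbc => bcaac
  | acba => aa
  | bbbb
  | abbb

aaa->cc; cb->; cc->b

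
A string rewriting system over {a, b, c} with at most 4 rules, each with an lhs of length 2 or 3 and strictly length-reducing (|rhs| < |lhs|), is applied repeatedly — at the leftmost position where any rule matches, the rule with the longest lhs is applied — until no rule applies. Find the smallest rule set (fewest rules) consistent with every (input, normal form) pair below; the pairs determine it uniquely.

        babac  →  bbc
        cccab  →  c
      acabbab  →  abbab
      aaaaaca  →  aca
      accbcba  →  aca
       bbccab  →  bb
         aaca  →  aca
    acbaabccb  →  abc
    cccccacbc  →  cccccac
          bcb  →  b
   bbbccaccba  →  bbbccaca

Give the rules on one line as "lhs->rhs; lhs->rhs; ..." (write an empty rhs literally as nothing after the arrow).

  | babac => bbc
  | cccab => ccb => c
  | acabbab => abbab
  | aaaaaca => aaaaca => aaaca => aaca => aca

aa->a; aba->b; cab->b; cb->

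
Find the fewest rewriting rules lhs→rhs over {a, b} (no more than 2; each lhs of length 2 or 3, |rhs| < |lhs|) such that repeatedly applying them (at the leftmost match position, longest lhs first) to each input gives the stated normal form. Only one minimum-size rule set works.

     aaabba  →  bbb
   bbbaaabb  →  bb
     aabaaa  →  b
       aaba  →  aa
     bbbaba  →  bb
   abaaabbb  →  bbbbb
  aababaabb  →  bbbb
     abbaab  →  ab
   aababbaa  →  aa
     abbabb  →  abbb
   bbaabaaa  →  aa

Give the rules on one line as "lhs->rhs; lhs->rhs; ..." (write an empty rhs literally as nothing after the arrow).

aaa->bb; ba->

  | aaabba => bbbba => bbb
  | bbbaaabb => bbaabb => babb => bb
  | aabaaa => aaaa => bba => b
  | aaba => aa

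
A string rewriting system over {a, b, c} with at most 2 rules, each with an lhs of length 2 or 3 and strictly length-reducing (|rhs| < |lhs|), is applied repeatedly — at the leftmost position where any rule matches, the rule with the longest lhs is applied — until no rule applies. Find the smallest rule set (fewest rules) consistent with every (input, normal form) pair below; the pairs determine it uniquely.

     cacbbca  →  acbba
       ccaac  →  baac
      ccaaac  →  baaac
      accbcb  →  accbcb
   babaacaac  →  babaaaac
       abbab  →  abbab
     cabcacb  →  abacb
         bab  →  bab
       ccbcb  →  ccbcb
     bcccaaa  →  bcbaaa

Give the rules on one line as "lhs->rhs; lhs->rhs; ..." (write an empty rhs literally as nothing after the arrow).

ca->a; cca->ba

  | cacbbca => acbbca => acbba
  | ccaac => baac
  | ccaaac => baaac
  | accbcb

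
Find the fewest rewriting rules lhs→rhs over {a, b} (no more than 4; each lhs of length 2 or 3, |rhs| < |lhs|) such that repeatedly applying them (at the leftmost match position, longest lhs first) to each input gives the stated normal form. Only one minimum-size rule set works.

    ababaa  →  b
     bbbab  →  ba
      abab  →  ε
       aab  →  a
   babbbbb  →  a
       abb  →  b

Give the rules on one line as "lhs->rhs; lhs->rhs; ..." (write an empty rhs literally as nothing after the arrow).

aa->b; ab->; bb->a; bbb->ba

  | ababaa => abaa => aa => b
  | bbbab => baab => bbb => ba
  | abab => ab => ε
  | aab => bb => a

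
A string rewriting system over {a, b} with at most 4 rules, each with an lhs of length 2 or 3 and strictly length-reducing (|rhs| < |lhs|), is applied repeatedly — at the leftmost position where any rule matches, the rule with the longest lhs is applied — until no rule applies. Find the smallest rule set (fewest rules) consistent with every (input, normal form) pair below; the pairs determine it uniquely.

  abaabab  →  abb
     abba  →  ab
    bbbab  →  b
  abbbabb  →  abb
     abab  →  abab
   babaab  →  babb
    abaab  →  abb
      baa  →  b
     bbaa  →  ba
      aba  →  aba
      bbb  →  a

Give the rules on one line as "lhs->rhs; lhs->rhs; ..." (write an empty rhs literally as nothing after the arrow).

  | abaabab => abbab => abb
  | abba => ab
  | bbbab => aab => b
  | abbbabb => aaabb => abb

aa->; bba->b; bbb->a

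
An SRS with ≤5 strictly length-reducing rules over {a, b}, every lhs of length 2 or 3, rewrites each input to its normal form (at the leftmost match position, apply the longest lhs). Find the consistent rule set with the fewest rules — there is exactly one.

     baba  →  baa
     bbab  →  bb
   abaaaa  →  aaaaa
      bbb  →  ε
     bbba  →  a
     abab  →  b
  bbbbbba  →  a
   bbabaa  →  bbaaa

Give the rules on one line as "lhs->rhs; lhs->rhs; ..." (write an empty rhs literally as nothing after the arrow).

  | baba => baa
  | bbab => bb
  | abaaaa => aaaaa
  | bbb => ε

aab->b; ab->; aba->aa; bbb->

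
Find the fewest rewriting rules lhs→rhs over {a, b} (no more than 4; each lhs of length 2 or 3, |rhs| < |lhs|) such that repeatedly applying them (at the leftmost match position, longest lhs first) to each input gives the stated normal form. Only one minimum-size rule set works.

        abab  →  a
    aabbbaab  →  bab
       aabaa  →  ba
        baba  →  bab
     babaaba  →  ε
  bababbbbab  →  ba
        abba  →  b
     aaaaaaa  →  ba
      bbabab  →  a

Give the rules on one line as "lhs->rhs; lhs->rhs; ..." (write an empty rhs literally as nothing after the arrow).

  | abab => abb => a
  | aabbbaab => abbaab => aaab => bab
  | aabaa => aaa => ba
  | baba => bab

aa->b; aab->a; aba->ab; bb->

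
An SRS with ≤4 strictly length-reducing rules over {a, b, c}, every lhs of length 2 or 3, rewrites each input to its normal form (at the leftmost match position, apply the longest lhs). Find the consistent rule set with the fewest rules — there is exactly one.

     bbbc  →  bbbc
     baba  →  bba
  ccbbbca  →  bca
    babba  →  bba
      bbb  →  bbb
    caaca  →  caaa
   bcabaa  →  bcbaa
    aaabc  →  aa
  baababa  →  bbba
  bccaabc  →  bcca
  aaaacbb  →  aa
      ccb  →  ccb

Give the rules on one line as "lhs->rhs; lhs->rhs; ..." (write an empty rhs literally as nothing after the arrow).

  | bbbc
  | baba => bba
  | ccbbbca => cbbca => bca
  | babba => bba

ab->; aba->ba; ac->a; cbb->b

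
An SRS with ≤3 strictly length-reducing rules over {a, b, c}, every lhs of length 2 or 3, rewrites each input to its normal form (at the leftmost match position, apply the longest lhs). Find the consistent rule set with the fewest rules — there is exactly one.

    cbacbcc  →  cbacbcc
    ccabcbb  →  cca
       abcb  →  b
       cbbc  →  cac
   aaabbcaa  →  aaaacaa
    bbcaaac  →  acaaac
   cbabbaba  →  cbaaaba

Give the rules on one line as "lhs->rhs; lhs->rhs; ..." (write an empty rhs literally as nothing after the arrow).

  | cbacbcc
  | ccabcbb => ccbb => cca
  | abcb => b
  | cbbc => cac

abc->; bb->a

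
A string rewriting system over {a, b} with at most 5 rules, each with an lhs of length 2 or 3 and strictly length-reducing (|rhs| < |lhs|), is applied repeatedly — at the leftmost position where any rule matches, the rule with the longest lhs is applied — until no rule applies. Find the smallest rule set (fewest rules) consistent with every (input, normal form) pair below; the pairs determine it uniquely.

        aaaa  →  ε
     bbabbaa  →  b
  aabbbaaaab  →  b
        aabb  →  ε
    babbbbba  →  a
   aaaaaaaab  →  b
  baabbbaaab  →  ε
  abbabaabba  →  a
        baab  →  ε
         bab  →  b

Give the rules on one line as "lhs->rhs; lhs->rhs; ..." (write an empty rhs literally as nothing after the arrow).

aa->; ab->; bb->; bbb->bb

  | aaaa => aa => ε
  | bbabbaa => abbaa => baa => b
  | aabbbaaaab => bbbaaaab => bbaaaab => aaaab => aab => b
  | aabb => bb => ε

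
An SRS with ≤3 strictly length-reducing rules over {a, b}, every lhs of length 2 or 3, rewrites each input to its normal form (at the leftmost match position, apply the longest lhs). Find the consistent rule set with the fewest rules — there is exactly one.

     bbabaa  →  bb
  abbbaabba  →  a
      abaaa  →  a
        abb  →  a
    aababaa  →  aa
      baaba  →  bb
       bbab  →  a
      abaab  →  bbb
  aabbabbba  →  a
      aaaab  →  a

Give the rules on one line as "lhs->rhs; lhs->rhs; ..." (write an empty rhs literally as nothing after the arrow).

  | bbabaa => babaa => abaa => aaa => bb
  | abbbaabba => abbaabba => abaabba => aaabba => bbbba => bbba => bba => ba => a
  | abaaa => aaaa => bba => ba => a
  | abb => ab => a

aaa->bb; ab->a; ba->a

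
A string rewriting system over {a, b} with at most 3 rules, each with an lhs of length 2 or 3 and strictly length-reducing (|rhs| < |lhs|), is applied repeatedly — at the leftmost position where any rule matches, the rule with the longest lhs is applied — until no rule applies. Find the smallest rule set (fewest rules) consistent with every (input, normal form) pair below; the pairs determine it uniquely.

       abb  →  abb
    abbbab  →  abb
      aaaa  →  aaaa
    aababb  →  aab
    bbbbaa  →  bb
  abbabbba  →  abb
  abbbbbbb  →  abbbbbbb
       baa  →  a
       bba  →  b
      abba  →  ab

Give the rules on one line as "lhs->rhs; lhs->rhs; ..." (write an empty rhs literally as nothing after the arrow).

  | abb
  | abbbab => abb
  | aaaa
  | aababb => aab

ba->; bab->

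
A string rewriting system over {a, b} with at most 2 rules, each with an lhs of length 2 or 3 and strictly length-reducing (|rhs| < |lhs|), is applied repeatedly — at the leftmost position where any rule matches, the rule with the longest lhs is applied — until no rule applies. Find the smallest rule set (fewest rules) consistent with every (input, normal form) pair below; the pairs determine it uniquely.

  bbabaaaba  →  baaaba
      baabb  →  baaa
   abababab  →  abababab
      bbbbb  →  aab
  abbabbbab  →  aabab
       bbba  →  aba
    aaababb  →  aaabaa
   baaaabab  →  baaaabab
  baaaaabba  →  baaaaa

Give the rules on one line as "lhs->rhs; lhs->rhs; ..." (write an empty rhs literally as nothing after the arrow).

  | bbabaaaba => baaaba
  | baabb => baaa
  | abababab
  | bbbbb => abbb => aab

bb->a; bba->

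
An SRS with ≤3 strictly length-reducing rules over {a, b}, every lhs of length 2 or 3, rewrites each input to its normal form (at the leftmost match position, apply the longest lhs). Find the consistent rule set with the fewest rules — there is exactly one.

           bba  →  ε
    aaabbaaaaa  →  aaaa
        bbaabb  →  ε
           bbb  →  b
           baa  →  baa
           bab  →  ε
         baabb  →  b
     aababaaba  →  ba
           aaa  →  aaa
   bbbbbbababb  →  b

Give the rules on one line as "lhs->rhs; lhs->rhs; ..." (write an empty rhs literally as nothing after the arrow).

ab->b; bb->; bba->

  | bba => ε
  | aaabbaaaaa => aabbaaaaa => abbaaaaa => bbaaaaa => aaaa
  | bbaabb => abb => bb => ε
  | bbb => b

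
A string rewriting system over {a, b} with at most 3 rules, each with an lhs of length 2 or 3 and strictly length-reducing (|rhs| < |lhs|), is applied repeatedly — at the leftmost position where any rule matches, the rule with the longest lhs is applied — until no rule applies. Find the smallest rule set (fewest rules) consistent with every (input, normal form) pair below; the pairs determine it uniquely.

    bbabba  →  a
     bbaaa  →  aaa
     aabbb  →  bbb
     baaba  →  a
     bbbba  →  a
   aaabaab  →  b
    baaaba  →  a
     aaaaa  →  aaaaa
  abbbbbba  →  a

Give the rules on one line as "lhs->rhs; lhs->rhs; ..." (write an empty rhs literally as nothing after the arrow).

ab->b; ba->a

  | bbabba => babba => abba => bba => ba => a
  | bbaaa => baaa => aaa
  | aabbb => abbb => bbb
  | baaba => aaba => aba => ba => a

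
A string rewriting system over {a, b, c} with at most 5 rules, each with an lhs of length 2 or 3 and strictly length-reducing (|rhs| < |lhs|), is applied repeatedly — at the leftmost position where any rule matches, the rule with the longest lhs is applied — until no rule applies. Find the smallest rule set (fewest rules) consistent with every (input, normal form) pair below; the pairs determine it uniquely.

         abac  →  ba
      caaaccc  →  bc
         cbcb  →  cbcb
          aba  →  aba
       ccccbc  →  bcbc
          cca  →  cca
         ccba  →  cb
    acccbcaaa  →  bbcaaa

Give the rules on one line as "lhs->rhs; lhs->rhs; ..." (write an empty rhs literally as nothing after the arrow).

abc->ba; ac->c; cba->b; ccc->b

  | abac => abc => ba
  | caaaccc => caaccc => caccc => cccc => bc
  | cbcb
  | aba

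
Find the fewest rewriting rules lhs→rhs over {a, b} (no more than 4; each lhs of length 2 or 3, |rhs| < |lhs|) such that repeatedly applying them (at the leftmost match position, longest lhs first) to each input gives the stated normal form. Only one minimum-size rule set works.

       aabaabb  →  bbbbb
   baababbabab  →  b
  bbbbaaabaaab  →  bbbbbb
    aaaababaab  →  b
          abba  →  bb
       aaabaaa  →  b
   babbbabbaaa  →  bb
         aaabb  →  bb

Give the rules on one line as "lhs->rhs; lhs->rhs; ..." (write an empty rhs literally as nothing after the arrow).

  | aabaabb => bbaabb => bbbbb
  | baababbabab => bbbabbabab => bbbabab => bbab => b
  | bbbbaaabaaab => bbbbbaaab => bbbbbb
  | aaaababaab => ababaab => aaab => b

aa->b; aaa->; abb->ba; bab->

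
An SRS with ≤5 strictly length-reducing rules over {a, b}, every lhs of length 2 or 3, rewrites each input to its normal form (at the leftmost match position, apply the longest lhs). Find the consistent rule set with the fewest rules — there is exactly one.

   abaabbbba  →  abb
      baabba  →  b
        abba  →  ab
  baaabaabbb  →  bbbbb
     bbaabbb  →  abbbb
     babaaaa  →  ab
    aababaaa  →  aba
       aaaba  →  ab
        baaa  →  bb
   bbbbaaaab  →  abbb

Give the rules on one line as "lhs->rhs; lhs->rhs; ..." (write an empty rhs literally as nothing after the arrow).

aa->; aaa->ab; bab->bb; bba->aa

  | abaabbbba => abbbbba => abbbaa => abaaa => abab => abb
  | baabba => bbba => baa => b
  | abba => aaa => ab
  | baaabaabbb => babbaabbb => bbbaabbb => baaabbb => babbbb => bbbbb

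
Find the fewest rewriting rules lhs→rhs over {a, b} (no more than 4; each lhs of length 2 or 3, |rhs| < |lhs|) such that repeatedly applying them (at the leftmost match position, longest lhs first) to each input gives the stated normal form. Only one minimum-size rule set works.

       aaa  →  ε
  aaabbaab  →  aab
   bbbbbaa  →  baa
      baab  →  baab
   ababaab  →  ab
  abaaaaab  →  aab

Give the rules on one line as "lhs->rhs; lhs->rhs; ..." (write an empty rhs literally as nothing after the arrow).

aaa->bb; abb->b; bab->a; bb->

  | aaa => bb => ε
  | aaabbaab => bbbbaab => bbaab => aab
  | bbbbbaa => bbbaa => baa
  | baab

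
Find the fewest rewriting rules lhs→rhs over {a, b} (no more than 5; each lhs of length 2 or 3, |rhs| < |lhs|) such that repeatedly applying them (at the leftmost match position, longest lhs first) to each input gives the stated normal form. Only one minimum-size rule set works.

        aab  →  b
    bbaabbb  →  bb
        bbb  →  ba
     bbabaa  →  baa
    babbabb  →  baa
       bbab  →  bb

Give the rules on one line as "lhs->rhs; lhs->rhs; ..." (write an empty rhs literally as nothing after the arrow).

ab->b; abb->a; bba->ba; bbb->ba

  | aab => ab => b
  | bbaabbb => baabbb => baab => bab => bb
  | bbb => ba
  | bbabaa => babaa => bbaa => baa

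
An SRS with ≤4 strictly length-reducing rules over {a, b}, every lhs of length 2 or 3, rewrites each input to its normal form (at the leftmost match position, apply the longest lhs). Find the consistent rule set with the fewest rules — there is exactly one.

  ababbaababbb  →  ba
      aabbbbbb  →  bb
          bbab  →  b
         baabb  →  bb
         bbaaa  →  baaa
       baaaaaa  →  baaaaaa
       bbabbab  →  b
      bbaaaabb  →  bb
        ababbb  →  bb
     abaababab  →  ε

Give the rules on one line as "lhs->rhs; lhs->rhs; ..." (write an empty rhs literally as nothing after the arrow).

aab->ab; ab->; bba->ba; bbb->ba

  | ababbaababbb => abbaababbb => baababbb => bababbb => babbb => bbb => ba
  | aabbbbbb => abbbbbb => bbbbb => babb => bb
  | bbab => bab => b
  | baabb => babb => bb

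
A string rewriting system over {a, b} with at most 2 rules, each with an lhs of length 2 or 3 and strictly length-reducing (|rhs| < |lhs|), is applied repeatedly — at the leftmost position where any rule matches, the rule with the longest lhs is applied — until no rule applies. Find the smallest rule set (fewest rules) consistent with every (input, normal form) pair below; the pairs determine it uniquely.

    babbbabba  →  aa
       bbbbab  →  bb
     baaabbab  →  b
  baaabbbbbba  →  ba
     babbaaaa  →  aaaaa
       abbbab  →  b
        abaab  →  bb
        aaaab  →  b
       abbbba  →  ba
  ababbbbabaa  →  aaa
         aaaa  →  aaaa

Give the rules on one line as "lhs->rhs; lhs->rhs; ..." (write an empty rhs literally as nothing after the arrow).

  | babbbabba => bbbbabba => ababba => babba => bbba => aa
  | bbbbab => abab => bab => bb
  | baaabbab => baabbab => babbab => bbbab => aab => ab => b
  | baaabbbbbba => baabbbbbba => babbbbbba => bbbbbbba => abbbba => bbbba => aba => ba

ab->b; bbb->a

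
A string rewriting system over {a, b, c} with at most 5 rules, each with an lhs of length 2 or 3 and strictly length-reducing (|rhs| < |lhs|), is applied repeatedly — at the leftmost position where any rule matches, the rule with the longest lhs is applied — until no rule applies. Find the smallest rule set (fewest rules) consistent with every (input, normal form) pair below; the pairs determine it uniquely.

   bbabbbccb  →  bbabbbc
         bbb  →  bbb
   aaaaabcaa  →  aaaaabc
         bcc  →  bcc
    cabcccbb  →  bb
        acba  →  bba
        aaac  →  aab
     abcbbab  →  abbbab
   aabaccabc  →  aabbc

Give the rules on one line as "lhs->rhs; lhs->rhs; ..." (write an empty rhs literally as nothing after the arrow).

ac->b; ca->c; cb->; cbb->bb

  | bbabbbccb => bbabbbc
  | bbb
  | aaaaabcaa => aaaaabca => aaaaabc
  | bcc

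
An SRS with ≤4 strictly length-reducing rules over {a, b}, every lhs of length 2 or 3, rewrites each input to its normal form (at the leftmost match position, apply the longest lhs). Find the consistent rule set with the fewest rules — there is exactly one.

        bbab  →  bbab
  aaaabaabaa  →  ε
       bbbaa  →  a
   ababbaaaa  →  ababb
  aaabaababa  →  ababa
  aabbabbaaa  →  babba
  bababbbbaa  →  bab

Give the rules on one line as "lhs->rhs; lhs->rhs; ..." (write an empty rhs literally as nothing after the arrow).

  | bbab
  | aaaabaabaa => aabaabaa => aabaa => aa => ε
  | bbbaa => aaa => a
  | ababbaaaa => ababbaa => ababb

aa->; aab->; bbb->a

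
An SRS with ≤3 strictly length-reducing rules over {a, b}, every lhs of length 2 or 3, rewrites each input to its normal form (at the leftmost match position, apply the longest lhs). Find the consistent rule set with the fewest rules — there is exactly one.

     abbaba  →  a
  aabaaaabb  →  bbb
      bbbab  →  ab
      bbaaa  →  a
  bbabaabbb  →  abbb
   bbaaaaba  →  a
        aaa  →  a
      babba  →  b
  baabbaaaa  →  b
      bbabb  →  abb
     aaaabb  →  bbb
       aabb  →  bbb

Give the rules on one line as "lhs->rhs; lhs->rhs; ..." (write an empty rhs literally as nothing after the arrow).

aa->b; ba->a

  | abbaba => ababa => aaba => bba => ba => a
  | aabaaaabb => bbaaaabb => baaaabb => aaaabb => baabb => aabb => bbb
  | bbbab => bbab => bab => ab
  | bbaaa => baaa => aaa => ba => a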